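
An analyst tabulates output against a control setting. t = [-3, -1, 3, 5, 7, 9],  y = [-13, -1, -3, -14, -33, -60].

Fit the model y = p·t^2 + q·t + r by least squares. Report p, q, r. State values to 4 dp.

Setting ∂/∂p … = 0 gives: 9750·p + 1196·q + 174·r = -6972;  1196·p + 174·q + 20·r = -810;  174·p + 20·q + 6·r = -124.
(Σt^2·t^2 = 9750, Σt^2·t = 1196, Σt^2 = 174, Σt·t = 174, Σt = 20, Σ1 = 6, Σt^2·y = -6972, Σt·y = -810, Σy = -124.)
Inverting the 3×3 Gram matrix, [p, q, r]ᵀ = [-3161/3360, 477/280, 3149/3360]ᵀ.

p = -0.9408, q = 1.7036, r = 0.9372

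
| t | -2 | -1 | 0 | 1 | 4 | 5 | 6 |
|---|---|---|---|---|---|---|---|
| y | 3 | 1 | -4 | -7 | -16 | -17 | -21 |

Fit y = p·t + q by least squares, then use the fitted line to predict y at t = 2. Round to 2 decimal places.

ŷ = -9.14

Setting ∂/∂p … = 0 gives: 83·p + 13·q = -289;  13·p + 7·q = -61.
det = 83·7 − 13² = 412.
p = ((-289)·7 − 13·(-61))/412 = -615/206; q = (83·(-61) − 13·(-289))/412 = -653/206.
At t = 2: ŷ = (-615/206)·(2) + (-653/206)·(1) = -1883/206.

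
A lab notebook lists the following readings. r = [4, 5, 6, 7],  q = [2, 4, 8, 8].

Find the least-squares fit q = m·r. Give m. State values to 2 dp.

Setting ∂/∂m … = 0 gives: 126·m = 132.
(Σr·r = 126, Σr·q = 132.)
Hence m = 132 / 126 ≈ 1.04762.

m = 1.05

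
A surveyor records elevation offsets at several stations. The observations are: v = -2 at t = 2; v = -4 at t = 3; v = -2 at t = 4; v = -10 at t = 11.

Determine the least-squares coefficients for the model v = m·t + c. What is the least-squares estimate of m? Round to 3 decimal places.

m = -0.880

MᵀM·[m, c]ᵀ = Mᵀv reads: 150·m + 20·c = -134;  20·m + 4·c = -18.
Eliminating c: 4·(row 1) − 20·(row 2) gives 200·m = 4·(-134) − 20·(-18) = -176, so m = -22/25.
Then c = ((-18) − 20·(-22/25))/4 = -1/10.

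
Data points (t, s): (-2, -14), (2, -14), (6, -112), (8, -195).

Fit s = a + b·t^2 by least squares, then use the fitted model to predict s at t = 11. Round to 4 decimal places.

ŝ = -367.8114

Forming MᵀM = [[4, 108]; [108, 5424]] and Mᵀs = [-335, -16624]ᵀ gives MᵀM·[a, b]ᵀ = Mᵀs.
det = 4·5424 − 108² = 10032.
a = ((-335)·5424 − 108·(-16624))/10032 = -41/19; b = (4·(-16624) − 108·(-335))/10032 = -689/228.
At t = 11: ŝ = (-41/19)·(1) + (-689/228)·(121) = -83861/228.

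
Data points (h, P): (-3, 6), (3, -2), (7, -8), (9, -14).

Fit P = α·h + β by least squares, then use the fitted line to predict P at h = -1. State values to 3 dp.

P̂ = 3.476

Compute the Gram sums: Σh·h = 148, Σh = 16, Σ1 = 4.
For XᵀP: Σh·P = -206, ΣP = -18.
Normal equations: [[148, 16]; [16, 4]]·[α, β]ᵀ = [-206, -18]ᵀ.
Determinant 148·4 − 16² = 336.
α = ((-206)·4 − 16·(-18))/336 = -67/42; β = (148·(-18) − 16·(-206))/336 = 79/42.
At h = -1: P̂ = (-67/42)·(-1) + (79/42)·(1) = 73/21.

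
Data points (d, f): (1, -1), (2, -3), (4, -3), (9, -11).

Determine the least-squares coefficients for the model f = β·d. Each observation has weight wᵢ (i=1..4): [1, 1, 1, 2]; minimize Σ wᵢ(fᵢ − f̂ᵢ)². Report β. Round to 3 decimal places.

β = -1.186

Compute the Gram sums: Σwᵢ·d·d = 183.
For XᵀWf: Σwᵢ·d·f = -217.
XᵀWX·[β]ᵀ = XᵀWf becomes [[183]]·[β]ᵀ = [-217]ᵀ.
β = (-217)/183 = -1.18579.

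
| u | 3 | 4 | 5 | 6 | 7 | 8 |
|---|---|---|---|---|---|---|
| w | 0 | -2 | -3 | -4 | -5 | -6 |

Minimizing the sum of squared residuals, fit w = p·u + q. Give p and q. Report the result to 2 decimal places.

Setting ∂/∂p … = 0 gives: 199·p + 33·q = -130;  33·p + 6·q = -20.
(Σu·u = 199, Σu = 33, Σ1 = 6, Σu·w = -130, Σw = -20.)
Determinant 199·6 − 33² = 105.
p = ((-130)·6 − 33·(-20))/105 = -8/7; q = (199·(-20) − 33·(-130))/105 = 62/21.

p = -1.14, q = 2.95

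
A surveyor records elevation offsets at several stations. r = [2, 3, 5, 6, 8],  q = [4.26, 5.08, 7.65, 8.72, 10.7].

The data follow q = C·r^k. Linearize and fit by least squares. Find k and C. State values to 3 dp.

Taking logs, ln q = k·ln r + ln C, so regress ln q on ln r.
AᵀA = [[11.8122, 7.2724]; [7.2724, 5]], rhs = [14.8739, 9.6451]ᵀ  (here Σln r = 7.2724, Σ(ln r)² = 11.8122, Σln q = 9.6451, Σln r·ln q = 14.8739).
Slope k = (n·Σln r·ln q − Σln r·Σln q)/(n·Σ(ln r)² − (Σln r)²) = (5·14.8739 − 7.2724·9.6451)/6.1731 = 0.68463; ln C = (Σln q − k·Σln r)/n = 0.93325, so C = exp(0.93325) = 2.54276.

k = 0.685, C = 2.543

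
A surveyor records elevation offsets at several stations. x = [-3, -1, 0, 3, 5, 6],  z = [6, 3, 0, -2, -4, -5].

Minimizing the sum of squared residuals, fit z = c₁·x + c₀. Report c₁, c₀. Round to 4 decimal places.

c₁ = -1.1632, c₀ = 1.6053

Setting ∂/∂c₁ … = 0 gives: 80·c₁ + 10·c₀ = -77;  10·c₁ + 6·c₀ = -2.
det = 80·6 − 10² = 380.
c₁ = ((-77)·6 − 10·(-2))/380 = -221/190; c₀ = (80·(-2) − 10·(-77))/380 = 61/38.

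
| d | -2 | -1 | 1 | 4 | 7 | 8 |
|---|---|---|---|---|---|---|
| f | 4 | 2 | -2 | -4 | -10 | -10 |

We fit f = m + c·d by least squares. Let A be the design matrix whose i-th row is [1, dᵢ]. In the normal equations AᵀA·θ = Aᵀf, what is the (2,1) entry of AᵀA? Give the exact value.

Row 2 ↔ basis d, column 1 ↔ basis 1, so (AᵀA)_{2,1} = Σᵢ d = (-2)·(1) + (-1)·(1) + (1)·(1) + (4)·(1) + (7)·(1) + (8)·(1) = 17.

17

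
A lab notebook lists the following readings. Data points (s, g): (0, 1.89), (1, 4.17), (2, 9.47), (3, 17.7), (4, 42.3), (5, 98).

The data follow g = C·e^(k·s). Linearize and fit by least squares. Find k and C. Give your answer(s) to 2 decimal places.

k = 0.78, C = 1.89

Let Y = ln g. Fitting Y = k·s + ln C by least squares:
Over the data: Σs = 15.0000, Σ(s)² = 55.0000, Σln g = 15.5159, Σs·ln g = 52.4489.
Normal system: [[55.0000, 15.0000]; [15.0000, 6]]·[k, ln C]ᵀ = [52.4489, 15.5159]ᵀ.
Δ = 55.0000·6 − (15.0000)² = 105.0000; k = (52.4489·6 − 15.0000·15.5159)/105.0000 = 0.78051, ln C = (55.0000·15.5159 − 15.0000·52.4489)/105.0000 = 0.63470, so C = exp(0.63470) = 1.88646.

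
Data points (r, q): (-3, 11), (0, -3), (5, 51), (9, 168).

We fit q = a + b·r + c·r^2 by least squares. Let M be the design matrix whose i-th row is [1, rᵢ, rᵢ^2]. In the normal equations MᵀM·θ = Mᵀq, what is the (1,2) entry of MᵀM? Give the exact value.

11

Row 1 ↔ basis 1, column 2 ↔ basis r, so (MᵀM)_{1,2} = Σᵢ r = (1)·(-3) + (1)·(0) + (1)·(5) + (1)·(9) = 11.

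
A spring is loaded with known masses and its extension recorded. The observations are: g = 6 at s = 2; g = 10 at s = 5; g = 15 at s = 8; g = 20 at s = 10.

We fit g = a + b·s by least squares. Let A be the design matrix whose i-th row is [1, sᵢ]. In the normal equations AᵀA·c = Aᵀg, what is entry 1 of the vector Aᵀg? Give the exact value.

Entry 1 ↔ basis 1, so (Aᵀg)_{1} = Σᵢ gᵢ = (1)·(6) + (1)·(10) + (1)·(15) + (1)·(20) = 51.

51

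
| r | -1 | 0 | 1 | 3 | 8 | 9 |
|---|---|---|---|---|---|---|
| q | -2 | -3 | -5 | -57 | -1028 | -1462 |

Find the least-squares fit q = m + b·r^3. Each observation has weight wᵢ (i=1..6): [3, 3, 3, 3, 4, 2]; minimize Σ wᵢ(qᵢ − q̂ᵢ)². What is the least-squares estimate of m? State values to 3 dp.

The normal equations are: 18·m + 3587·b = -7237;  3587·m + 2113651·b = -4241566.
(Σwᵢ·1 = 18, Σwᵢ·r^3 = 3587, Σwᵢ·r^3·r^3 = 2113651, Σwᵢ·q = -7237, Σwᵢ·r^3·q = -4241566.)
det = 18·2113651 − 3587² = 25179149.
m = ((-7237)·2113651 − 3587·(-4241566))/25179149 = -81995045/25179149; b = (18·(-4241566) − 3587·(-7237))/25179149 = -50389069/25179149.

m = -3.256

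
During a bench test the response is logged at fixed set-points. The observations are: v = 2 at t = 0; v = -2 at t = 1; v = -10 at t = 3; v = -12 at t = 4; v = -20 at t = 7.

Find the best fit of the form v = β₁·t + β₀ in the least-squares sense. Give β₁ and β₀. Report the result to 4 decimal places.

Forming XᵀX = [[75, 15]; [15, 5]] and Xᵀv = [-220, -42]ᵀ gives XᵀX·[β₁, β₀]ᵀ = Xᵀv.
det = 75·5 − 15² = 150.
β₁ = ((-220)·5 − 15·(-42))/150 = -47/15; β₀ = (75·(-42) − 15·(-220))/150 = 1.

β₁ = -3.1333, β₀ = 1.0000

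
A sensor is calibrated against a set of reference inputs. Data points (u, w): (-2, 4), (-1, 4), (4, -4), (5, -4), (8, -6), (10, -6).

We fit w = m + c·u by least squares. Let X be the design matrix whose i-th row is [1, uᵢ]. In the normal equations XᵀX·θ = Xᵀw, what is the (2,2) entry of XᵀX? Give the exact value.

Row 2 ↔ basis u, column 2 ↔ basis u, so (XᵀX)_{2,2} = Σᵢ (u)·(u) = (-2)·(-2) + (-1)·(-1) + (4)·(4) + (5)·(5) + (8)·(8) + (10)·(10) = 210.

210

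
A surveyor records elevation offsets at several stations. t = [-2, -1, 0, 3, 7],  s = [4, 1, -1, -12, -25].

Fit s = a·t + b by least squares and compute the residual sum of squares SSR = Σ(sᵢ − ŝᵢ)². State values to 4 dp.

SSR = 1.4098

With design matrix A, AᵀA = [[63, 7]; [7, 5]] and Aᵀs = [-220, -33]ᵀ.
Eliminating b: 5·(row 1) − 7·(row 2) gives 266·a = 5·(-220) − 7·(-33) = -869, so a = -869/266.
Then b = ((-33) − 7·(-869/266))/5 = -77/38.
Residuals: -135/266, -32/133, 39/38, -23/133, -2/19; SSR = 375/266.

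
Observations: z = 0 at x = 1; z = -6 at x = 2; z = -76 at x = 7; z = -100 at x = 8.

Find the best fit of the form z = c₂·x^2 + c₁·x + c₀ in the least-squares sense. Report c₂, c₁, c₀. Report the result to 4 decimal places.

The normal system AᵀA·[c₂, c₁, c₀]ᵀ = Aᵀz is [[6514, 864, 118]; [864, 118, 18]; [118, 18, 4]]·[c₂, c₁, c₀]ᵀ = [-10148, -1344, -182]ᵀ.
Solving the 3×3 system (Gaussian elimination) gives c₂ = -3/2, c₁ = -51/74, c₀ = 137/74.

c₂ = -1.5000, c₁ = -0.6892, c₀ = 1.8514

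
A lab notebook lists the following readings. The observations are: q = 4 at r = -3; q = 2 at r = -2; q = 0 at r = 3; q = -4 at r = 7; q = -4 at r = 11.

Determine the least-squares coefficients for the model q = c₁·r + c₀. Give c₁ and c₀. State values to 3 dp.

c₁ = -0.580, c₀ = 1.455

With design matrix A, AᵀA = [[192, 16]; [16, 5]] and Aᵀq = [-88, -2]ᵀ.
det = 192·5 − 16² = 704.
c₁ = ((-88)·5 − 16·(-2))/704 = -51/88; c₀ = (192·(-2) − 16·(-88))/704 = 16/11.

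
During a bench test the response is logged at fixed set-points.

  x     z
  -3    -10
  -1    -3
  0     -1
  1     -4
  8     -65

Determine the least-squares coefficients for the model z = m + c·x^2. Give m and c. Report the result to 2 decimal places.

Entries of AᵀA: Σ1 = 5, Σx^2 = 75, Σx^2·x^2 = 4179.
For Aᵀz: Σz = -83, Σx^2·z = -4257.
AᵀA·[m, c]ᵀ = Aᵀz becomes [[5, 75]; [75, 4179]]·[m, c]ᵀ = [-83, -4257]ᵀ.
det = 5·4179 − 75² = 15270.
m = ((-83)·4179 − 75·(-4257))/15270 = -4597/2545; c = (5·(-4257) − 75·(-83))/15270 = -502/509.

m = -1.81, c = -0.99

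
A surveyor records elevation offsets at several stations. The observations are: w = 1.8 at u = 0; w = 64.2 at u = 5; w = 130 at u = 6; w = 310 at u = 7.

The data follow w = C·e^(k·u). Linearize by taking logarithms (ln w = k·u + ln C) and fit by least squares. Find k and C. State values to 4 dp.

Linearized form: ln w = k·u + ln C. From the 4 transformed points,
AᵀA = [[110.0000, 18.0000]; [18.0000, 4]], rhs = [90.1712, 15.3539]ᵀ  (here Σu = 18.0000, Σ(u)² = 110.0000, Σln w = 15.3539, Σu·ln w = 90.1712).
Slope k = (n·Σu·ln w − Σu·Σln w)/(n·Σ(u)² − (Σu)²) = (4·90.1712 − 18.0000·15.3539)/116.0000 = 0.72685; ln C = (Σln w − k·Σu)/n = 0.56764, so C = exp(0.56764) = 1.76410.

k = 0.7269, C = 1.7641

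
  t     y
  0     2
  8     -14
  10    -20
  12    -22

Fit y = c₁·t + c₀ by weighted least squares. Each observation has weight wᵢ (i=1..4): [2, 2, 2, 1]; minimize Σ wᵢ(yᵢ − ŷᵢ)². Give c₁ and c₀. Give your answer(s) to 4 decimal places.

c₁ = -2.0880, c₀ = 2.0320

The normal equations are: 472·c₁ + 48·c₀ = -888;  48·c₁ + 7·c₀ = -86.
(Σwᵢ·t·t = 472, Σwᵢ·t = 48, Σwᵢ·1 = 7, Σwᵢ·t·y = -888, Σwᵢ·y = -86.)
Eliminating c₀: 7·(row 1) − 48·(row 2) gives 1000·c₁ = 7·(-888) − 48·(-86) = -2088, so c₁ = -261/125.
Then c₀ = ((-86) − 48·(-261/125))/7 = 254/125.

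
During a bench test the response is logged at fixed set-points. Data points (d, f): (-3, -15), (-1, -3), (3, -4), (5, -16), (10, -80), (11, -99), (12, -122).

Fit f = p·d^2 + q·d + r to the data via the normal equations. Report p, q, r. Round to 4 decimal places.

Entries of AᵀA: Σd^2·d^2 = 46165, Σd^2·d = 4183, Σd^2 = 409, Σd·d = 409, Σd = 37, Σ1 = 7.
Right-hand side: Σd^2·f = -38121, Σd·f = -3397, Σf = -339.
So AᵀA·[p, q, r]ᵀ = Aᵀf: [[46165, 4183, 409]; [4183, 409, 37]; [409, 37, 7]]·[p, q, r]ᵀ = [-38121, -3397, -339]ᵀ.
Inverting the 3×3 Gram matrix, [p, q, r]ᵀ = [-43066/43267, 741866/389403, -132959/389403]ᵀ.

p = -0.9954, q = 1.9051, r = -0.3414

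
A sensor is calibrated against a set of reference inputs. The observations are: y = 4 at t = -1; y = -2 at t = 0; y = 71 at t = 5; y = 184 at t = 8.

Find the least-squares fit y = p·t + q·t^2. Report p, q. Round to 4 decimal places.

Sums needed: Σt·t = 90, Σt·t^2 = 636, Σt^2·t^2 = 4722.
For Aᵀy: Σt·y = 1823, Σt^2·y = 13555.
Normal equations: [[90, 636]; [636, 4722]]·[p, q]ᵀ = [1823, 13555]ᵀ.
det = 90·4722 − 636² = 20484.
p = (1823·4722 − 636·13555)/20484 = -2129/3414; q = (90·13555 − 636·1823)/20484 = 10087/3414.

p = -0.6236, q = 2.9546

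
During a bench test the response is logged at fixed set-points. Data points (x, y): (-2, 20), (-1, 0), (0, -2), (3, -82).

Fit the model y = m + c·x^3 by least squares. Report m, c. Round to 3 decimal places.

Forming AᵀA = [[4, 18]; [18, 794]] and Aᵀy = [-64, -2374]ᵀ gives AᵀA·[m, c]ᵀ = Aᵀy.
Δ = 4·794 − 18² = 2852.
m = ((-64)·794 − 18·(-2374))/2852 = -2021/713; c = (4·(-2374) − 18·(-64))/2852 = -2086/713.

m = -2.835, c = -2.926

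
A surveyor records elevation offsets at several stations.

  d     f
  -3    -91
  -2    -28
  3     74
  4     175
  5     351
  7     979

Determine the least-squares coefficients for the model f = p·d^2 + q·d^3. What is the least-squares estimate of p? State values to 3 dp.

p = -1.002

Normal-equation sums: Σd^2·d^2 = 3460, Σd^2·d^3 = 20924, Σd^3·d^3 = 138892.
For Aᵀf: Σd^2·f = 59281, Σd^3·f = 395551.
Eliminating q: 138892·(row 1) − 20924·(row 2) gives 42752544·p = 138892·59281 − 20924·395551 = -42852472, so p = -5356559/5344068.
Then q = (395551 − 20924·(-5356559/5344068))/138892 = 4006588/1336017.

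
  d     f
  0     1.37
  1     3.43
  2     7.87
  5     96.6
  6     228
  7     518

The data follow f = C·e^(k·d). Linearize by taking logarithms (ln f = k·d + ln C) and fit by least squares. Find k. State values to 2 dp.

k = 0.84

With ln fᵢ as the transformed response and dᵢ as the regressor:
Σd = 21.0000, Σ(d)² = 115.0000, Σln f = 19.8603, Σd·ln f = 104.5375.
Equations: 115.0000·k + 21.0000·ln C = 104.5375;  21.0000·k + 6·ln C = 19.8603.
Solving (det = 249.0000): k = 0.84401, ln C = 0.35603.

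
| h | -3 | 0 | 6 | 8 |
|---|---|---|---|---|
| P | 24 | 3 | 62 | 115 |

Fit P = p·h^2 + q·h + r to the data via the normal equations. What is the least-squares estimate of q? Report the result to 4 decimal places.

Entries of XᵀX: Σh^2·h^2 = 5473, Σh^2·h = 701, Σh^2 = 109, Σh·h = 109, Σh = 11, Σ1 = 4.
Moment sums: Σh^2·P = 9808, Σh·P = 1220, ΣP = 204.
Solving the 3×3 system (Gaussian elimination) gives p = 4679/2406, q = -18533/12030, r = 4497/2005.

q = -1.5406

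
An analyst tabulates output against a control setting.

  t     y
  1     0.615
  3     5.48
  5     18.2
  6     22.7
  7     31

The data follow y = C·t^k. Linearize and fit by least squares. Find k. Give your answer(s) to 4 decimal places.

k = 2.0350

With ln yᵢ as the transformed response and ln tᵢ as the regressor:
Over the data: Σln t = 6.4457, Σ(ln t)² = 10.7942, Σln y = 10.6727, Σln t·ln y = 18.8153.
Normal system: [[10.7942, 6.4457]; [6.4457, 5]]·[k, ln C]ᵀ = [18.8153, 10.6727]ᵀ.
Solving (det = 12.4237): k = 2.03504, ln C = -0.48891.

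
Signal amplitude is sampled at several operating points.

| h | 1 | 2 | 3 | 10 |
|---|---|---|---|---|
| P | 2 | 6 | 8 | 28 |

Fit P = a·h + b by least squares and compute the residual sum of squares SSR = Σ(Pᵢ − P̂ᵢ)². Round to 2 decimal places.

Setting ∂/∂a … = 0 gives: 114·a + 16·b = 318;  16·a + 4·b = 44.
Δ = 114·4 − 16² = 200.
a = (318·4 − 16·44)/200 = 71/25; b = (114·44 − 16·318)/200 = -9/25.
Residuals: -12/25, 17/25, -4/25, -1/25; SSR = 18/25.

SSR = 0.72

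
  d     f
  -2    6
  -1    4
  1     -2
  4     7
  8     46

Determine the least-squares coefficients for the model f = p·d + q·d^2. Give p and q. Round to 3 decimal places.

The normal system XᵀX·[p, q]ᵀ = Xᵀf is [[86, 568]; [568, 4370]]·[p, q]ᵀ = [378, 3082]ᵀ.
Determinant 86·4370 − 568² = 53196.
p = (378·4370 − 568·3082)/53196 = -24679/13299; q = (86·3082 − 568·378)/53196 = 12587/13299.

p = -1.856, q = 0.946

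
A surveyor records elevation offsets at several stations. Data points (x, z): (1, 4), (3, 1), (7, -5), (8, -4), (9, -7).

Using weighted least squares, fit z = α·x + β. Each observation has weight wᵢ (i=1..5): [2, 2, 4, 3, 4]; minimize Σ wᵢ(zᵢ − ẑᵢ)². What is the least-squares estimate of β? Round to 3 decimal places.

β = 5.048

From the data, Σwᵢ·x·x = 732, Σwᵢ·x = 96, Σwᵢ·1 = 15.
Right-hand side: Σwᵢ·x·z = -474, Σwᵢ·z = -50.
AᵀWA·[α, β]ᵀ = AᵀWz becomes [[732, 96]; [96, 15]]·[α, β]ᵀ = [-474, -50]ᵀ.
Eliminating β: 15·(row 1) − 96·(row 2) gives 1764·α = 15·(-474) − 96·(-50) = -2310, so α = -55/42.
Then β = ((-50) − 96·(-55/42))/15 = 106/21.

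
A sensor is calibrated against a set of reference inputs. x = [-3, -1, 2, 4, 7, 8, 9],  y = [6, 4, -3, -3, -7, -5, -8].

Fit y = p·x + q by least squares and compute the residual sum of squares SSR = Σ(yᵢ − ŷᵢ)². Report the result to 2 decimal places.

SSR = 14.14

The normal system MᵀM·[p, q]ᵀ = Mᵀy is [[224, 26]; [26, 7]]·[p, q]ᵀ = [-201, -16]ᵀ.
det = 224·7 − 26² = 892.
p = ((-201)·7 − 26·(-16))/892 = -991/892; q = (224·(-16) − 26·(-201))/892 = 821/446.
Residuals: 737/892, 935/892, -584/223, -177/446, -949/892, 913/446, 141/892; SSR = 12617/892.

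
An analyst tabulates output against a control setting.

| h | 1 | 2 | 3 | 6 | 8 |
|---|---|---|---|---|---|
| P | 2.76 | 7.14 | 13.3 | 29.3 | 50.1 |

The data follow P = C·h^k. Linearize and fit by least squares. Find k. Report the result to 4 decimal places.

Let Y = ln P. Fitting Y = k·ln h + ln C by least squares:
Σln h = 5.6630, Σ(ln h)² = 9.2219, Σln P = 12.8603, Σln h·ln P = 18.3963.
Normal system: [[9.2219, 5.6630]; [5.6630, 5]]·[k, ln C]ᵀ = [18.3963, 12.8603]ᵀ.
Slope k = (n·Σln h·ln P − Σln h·Σln P)/(n·Σ(ln h)² − (Σln h)²) = (5·18.3963 − 5.6630·12.8603)/14.0403 = 1.36421; ln C = (Σln P − k·Σln h)/n = 1.02697.

k = 1.3642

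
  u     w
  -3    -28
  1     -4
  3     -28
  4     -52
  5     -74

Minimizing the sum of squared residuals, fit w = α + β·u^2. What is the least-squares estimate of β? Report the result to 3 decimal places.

Normal-equation sums: Σ1 = 5, Σu^2 = 60, Σu^2·u^2 = 1044.
For Xᵀw: Σw = -186, Σu^2·w = -3190.
Normal equations: [[5, 60]; [60, 1044]]·[α, β]ᵀ = [-186, -3190]ᵀ.
Δ = 5·1044 − 60² = 1620.
α = ((-186)·1044 − 60·(-3190))/1620 = -232/135; β = (5·(-3190) − 60·(-186))/1620 = -479/162.

β = -2.957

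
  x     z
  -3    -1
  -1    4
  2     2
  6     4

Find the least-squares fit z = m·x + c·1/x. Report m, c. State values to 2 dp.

m = 0.85, c = -3.89

The normal equations are: 50·m + 4·c = 27;  4·m + (25/18)·c = -2.
(Σx·x = 50, Σx·1/x = 4, Σ1/x·1/x = 25/18, Σx·z = 27, Σ1/x·z = -2.)
Δ = 50·(25/18) − 4² = 481/9.
m = (27·(25/18) − 4·(-2))/(481/9) = 63/74; c = (50·(-2) − 4·27)/(481/9) = -144/37.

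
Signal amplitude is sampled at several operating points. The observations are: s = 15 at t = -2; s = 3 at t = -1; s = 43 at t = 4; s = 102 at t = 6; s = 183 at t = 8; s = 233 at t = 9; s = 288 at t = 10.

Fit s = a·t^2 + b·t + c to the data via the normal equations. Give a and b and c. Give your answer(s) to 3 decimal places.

a = 2.994, b = -1.085, c = -0.051

Forming MᵀM = [[22226, 2512, 302]; [2512, 302, 34]; [302, 34, 7]] and Mᵀs = [63808, 7192, 867]ᵀ gives MᵀM·[a, b, c]ᵀ = Mᵀs.
Inverting the 3×3 Gram matrix, [a, b, c]ᵀ = [871565/291081, -315943/291081, -703/13861]ᵀ.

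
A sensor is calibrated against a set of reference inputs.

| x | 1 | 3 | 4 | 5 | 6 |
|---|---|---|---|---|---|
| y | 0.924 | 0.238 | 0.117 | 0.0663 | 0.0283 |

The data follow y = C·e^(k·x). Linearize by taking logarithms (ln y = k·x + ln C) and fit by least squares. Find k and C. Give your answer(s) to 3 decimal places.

k = -0.686, C = 1.860

Let Y = ln y. Fitting Y = k·x + ln C by least squares:
XᵀX = [[87.0000, 19.0000]; [19.0000, 5]], rhs = [-47.9250, -9.9386]ᵀ  (here Σx = 19.0000, Σ(x)² = 87.0000, Σln y = -9.9386, Σx·ln y = -47.9250).
Δ = 87.0000·5 − (19.0000)² = 74.0000; k = (-47.9250·5 − 19.0000·-9.9386)/74.0000 = -0.68638, ln C = (87.0000·-9.9386 − 19.0000·-47.9250)/74.0000 = 0.62054, so C = exp(0.62054) = 1.85993.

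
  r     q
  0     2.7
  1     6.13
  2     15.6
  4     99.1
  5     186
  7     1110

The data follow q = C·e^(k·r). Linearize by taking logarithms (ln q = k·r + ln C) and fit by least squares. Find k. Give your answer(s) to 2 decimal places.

Linearized form: ln q = k·r + ln C. From the 6 transformed points,
Σr = 19.0000, Σ(r)² = 95.0000, Σln q = 22.3877, Σr·ln q = 100.9058.
Equations: 95.0000·k + 19.0000·ln C = 100.9058;  19.0000·k + 6·ln C = 22.3877.
Δ = 95.0000·6 − (19.0000)² = 209.0000; k = (100.9058·6 − 19.0000·22.3877)/209.0000 = 0.86157, ln C = (95.0000·22.3877 − 19.0000·100.9058)/209.0000 = 1.00298.

k = 0.86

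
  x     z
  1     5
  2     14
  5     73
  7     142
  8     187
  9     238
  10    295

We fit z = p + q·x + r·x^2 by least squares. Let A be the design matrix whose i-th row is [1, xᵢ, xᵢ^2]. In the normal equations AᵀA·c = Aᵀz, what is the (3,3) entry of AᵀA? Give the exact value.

Row 3 ↔ basis x^2, column 3 ↔ basis x^2, so (AᵀA)_{3,3} = Σᵢ (x^2)·(x^2) = (1)·(1) + (4)·(4) + (25)·(25) + (49)·(49) + (64)·(64) + (81)·(81) + (100)·(100) = 23700.

23700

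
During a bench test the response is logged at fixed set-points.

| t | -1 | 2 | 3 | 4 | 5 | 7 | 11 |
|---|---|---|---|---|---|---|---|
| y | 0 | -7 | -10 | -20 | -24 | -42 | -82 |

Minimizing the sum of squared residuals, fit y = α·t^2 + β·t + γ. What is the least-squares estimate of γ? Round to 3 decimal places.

The normal equations are: 18021·α + 1897·β + 225·γ = -13018;  1897·α + 225·β + 31·γ = -1440;  225·α + 31·β + 7·γ = -185.
(Σt^2·t^2 = 18021, Σt^2·t = 1897, Σt^2 = 225, Σt·t = 225, Σt = 31, Σ1 = 7, Σt^2·y = -13018, Σt·y = -1440, Σy = -185.)
Row-reducing yields α = -214481/473578, β = -1149199/473578, γ = -266324/236789.

γ = -1.125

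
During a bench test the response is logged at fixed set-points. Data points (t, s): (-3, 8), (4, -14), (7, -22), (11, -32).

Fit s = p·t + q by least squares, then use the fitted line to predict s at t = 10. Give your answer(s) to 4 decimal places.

ŝ = -30.0859

XᵀX·[p, q]ᵀ = Xᵀs reads: 195·p + 19·q = -586;  19·p + 4·q = -60.
Δ = 195·4 − 19² = 419.
p = ((-586)·4 − 19·(-60))/419 = -1204/419; q = (195·(-60) − 19·(-586))/419 = -566/419.
At t = 10: ŝ = (-1204/419)·(10) + (-566/419)·(1) = -12606/419.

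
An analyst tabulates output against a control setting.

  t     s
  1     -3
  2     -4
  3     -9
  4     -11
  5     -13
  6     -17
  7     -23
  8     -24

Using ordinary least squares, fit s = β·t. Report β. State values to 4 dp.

Compute the Gram sums: Σt·t = 204.
Moment sums: Σt·s = -602.
MᵀM·[β]ᵀ = Mᵀs becomes [[204]]·[β]ᵀ = [-602]ᵀ.
β = (-602)/204 = -2.95098.

β = -2.9510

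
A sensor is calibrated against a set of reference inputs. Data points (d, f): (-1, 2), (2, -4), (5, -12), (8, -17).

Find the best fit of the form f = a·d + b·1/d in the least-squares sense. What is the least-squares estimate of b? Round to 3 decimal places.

AᵀA·[a, b]ᵀ = Aᵀf reads: 94·a + 4·b = -206;  4·a + (2089/1600)·b = -341/40.
(Σd·d = 94, Σd·1/d = 4, Σ1/d·1/d = 2089/1600, Σd·f = -206, Σ1/d·f = -341/40.)
Eliminating b: (2089/1600)·(row 1) − 4·(row 2) gives (85383/800)·a = (2089/1600)·(-206) − 4·(-341/40) = -187887/800, so a = -62629/28461.
Then b = ((-341/40) − 4·(-62629/28461))/(2089/1600) = 6040/28461.

b = 0.212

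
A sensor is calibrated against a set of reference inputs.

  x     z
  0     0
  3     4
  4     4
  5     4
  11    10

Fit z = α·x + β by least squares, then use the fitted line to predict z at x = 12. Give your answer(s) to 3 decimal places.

The normal equations are: 171·α + 23·β = 158;  23·α + 5·β = 22.
Determinant 171·5 − 23² = 326.
α = (158·5 − 23·22)/326 = 142/163; β = (171·22 − 23·158)/326 = 64/163.
At x = 12: ẑ = (142/163)·(12) + (64/163)·(1) = 1768/163.

ẑ = 10.847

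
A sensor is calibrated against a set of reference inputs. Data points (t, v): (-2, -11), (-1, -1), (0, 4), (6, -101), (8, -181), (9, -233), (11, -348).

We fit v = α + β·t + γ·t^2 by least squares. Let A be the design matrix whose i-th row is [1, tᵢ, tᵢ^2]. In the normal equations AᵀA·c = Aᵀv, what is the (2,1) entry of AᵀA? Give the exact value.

31

Row 2 ↔ basis t, column 1 ↔ basis 1, so (AᵀA)_{2,1} = Σᵢ t = (-2)·(1) + (-1)·(1) + (0)·(1) + (6)·(1) + (8)·(1) + (9)·(1) + (11)·(1) = 31.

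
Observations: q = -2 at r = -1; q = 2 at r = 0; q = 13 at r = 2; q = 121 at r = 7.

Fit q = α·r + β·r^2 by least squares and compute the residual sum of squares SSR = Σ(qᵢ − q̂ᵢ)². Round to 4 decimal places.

SSR = 6.3593

The normal equations are: 54·α + 350·β = 875;  350·α + 2418·β = 5979.
(Σr·r = 54, Σr·r^2 = 350, Σr^2·r^2 = 2418, Σr·q = 875, Σr^2·q = 5979.)
det = 54·2418 − 350² = 8072.
α = (875·2418 − 350·5979)/8072 = 5775/2018; β = (54·5979 − 350·875)/8072 = 2077/1009.
Residuals: -2415/2018, 2, -966/1009, 207/2018; SSR = 12833/2018.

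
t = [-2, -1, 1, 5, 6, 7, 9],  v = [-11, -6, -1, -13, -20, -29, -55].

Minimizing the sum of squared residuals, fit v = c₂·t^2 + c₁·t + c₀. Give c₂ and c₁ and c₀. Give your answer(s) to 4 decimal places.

Setting ∂/∂c₂ … = 0 gives: 10901·c₂ + 1405·c₁ + 197·c₀ = -6972;  1405·c₂ + 197·c₁ + 25·c₀ = -856;  197·c₂ + 25·c₁ + 7·c₀ = -135.
(Σt^2·t^2 = 10901, Σt^2·t = 1405, Σt^2 = 197, Σt·t = 197, Σt = 25, Σ1 = 7, Σt^2·v = -6972, Σt·v = -856, Σv = -135.)
Solving the 3×3 system (Gaussian elimination) gives c₂ = -139147/148764, c₁ = 389783/148764, c₀ = -28759/12397.

c₂ = -0.9354, c₁ = 2.6201, c₀ = -2.3198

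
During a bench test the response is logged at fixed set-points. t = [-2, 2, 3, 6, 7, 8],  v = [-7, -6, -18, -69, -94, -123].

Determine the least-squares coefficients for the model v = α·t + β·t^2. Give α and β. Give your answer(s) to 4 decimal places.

α = -0.0243, β = -1.9162

Sums needed: Σt·t = 166, Σt·t^2 = 1098, Σt^2·t^2 = 7906.
And Σt·v = -2108, Σt^2·v = -15176.
XᵀX·[α, β]ᵀ = Xᵀv becomes [[166, 1098]; [1098, 7906]]·[α, β]ᵀ = [-2108, -15176]ᵀ.
Eliminating β: 7906·(row 1) − 1098·(row 2) gives 106792·α = 7906·(-2108) − 1098·(-15176) = -2600, so α = -325/13349.
Then β = ((-15176) − 1098·(-325/13349))/7906 = -25579/13349.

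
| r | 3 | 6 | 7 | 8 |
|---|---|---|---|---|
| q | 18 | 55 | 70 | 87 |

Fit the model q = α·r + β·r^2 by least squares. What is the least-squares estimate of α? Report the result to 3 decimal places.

From the data, Σr·r = 158, Σr·r^2 = 1098, Σr^2·r^2 = 7874.
Moment sums: Σr·q = 1570, Σr^2·q = 11140.
AᵀA·[α, β]ᵀ = Aᵀq becomes [[158, 1098]; [1098, 7874]]·[α, β]ᵀ = [1570, 11140]ᵀ.
Eliminating β: 7874·(row 1) − 1098·(row 2) gives 38488·α = 7874·1570 − 1098·11140 = 130460, so α = 32615/9622.
Then β = (11140 − 1098·(32615/9622))/7874 = 9065/9622.

α = 3.390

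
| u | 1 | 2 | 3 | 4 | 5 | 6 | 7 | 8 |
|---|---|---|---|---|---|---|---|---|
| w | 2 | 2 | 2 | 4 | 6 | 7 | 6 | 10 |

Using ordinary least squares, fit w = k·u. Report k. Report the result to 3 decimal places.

The normal equations are: 204·k = 222.
(Σu·u = 204, Σu·w = 222.)
k = 222/204 = 1.08824.

k = 1.088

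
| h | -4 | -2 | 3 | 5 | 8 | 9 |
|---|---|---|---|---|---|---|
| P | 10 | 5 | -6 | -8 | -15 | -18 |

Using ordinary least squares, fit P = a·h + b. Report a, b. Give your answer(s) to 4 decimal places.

a = -2.0792, b = 1.2509

Sums needed: Σh·h = 199, Σh = 19, Σ1 = 6.
Moment sums: Σh·P = -390, ΣP = -32.
So AᵀA·[a, b]ᵀ = AᵀP: [[199, 19]; [19, 6]]·[a, b]ᵀ = [-390, -32]ᵀ.
det = 199·6 − 19² = 833.
a = ((-390)·6 − 19·(-32))/833 = -1732/833; b = (199·(-32) − 19·(-390))/833 = 1042/833.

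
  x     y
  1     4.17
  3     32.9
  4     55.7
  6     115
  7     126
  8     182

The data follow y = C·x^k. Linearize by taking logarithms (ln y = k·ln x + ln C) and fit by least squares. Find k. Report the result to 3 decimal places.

With ln yᵢ as the transformed response and ln xᵢ as the regressor:
AᵀA = [[14.4498, 8.3020]; [8.3020, 6]], rhs = [38.1450, 23.7266]ᵀ  (here Σln x = 8.3020, Σ(ln x)² = 14.4498, Σln y = 23.7266, Σln x·ln y = 38.1450).
Slope k = (n·Σln x·ln y − Σln x·Σln y)/(n·Σ(ln x)² − (Σln x)²) = (6·38.1450 − 8.3020·23.7266)/17.7753 = 1.79415; ln C = (Σln y − k·Σln x)/n = 1.47193.

k = 1.794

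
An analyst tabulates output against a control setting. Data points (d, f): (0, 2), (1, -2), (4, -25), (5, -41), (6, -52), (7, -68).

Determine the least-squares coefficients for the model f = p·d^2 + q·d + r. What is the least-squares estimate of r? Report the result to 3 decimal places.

From the data, Σd^2·d^2 = 4579, Σd^2·d = 749, Σd^2 = 127, Σd·d = 127, Σd = 23, Σ1 = 6.
Right-hand side: Σd^2·f = -6631, Σd·f = -1095, Σf = -186.
Solving the 3×3 system (Gaussian elimination) gives p = -1676/1761, q = -6008/1761, r = 1305/587.

r = 2.223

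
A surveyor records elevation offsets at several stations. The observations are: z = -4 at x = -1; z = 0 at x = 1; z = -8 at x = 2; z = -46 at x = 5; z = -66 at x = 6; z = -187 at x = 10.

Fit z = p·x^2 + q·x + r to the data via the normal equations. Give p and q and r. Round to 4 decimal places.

The normal system AᵀA·[p, q, r]ᵀ = Aᵀz is [[11939, 1349, 167]; [1349, 167, 23]; [167, 23, 6]]·[p, q, r]ᵀ = [-22262, -2508, -311]ᵀ.
Solving the 3×3 system (Gaussian elimination) gives p = -104915/54237, q = 38060/54237, r = -12349/18079.

p = -1.9344, q = 0.7017, r = -0.6831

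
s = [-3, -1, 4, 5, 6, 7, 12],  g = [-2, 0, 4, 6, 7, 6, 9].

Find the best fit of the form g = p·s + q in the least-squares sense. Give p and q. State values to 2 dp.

From the data, Σs·s = 280, Σs = 30, Σ1 = 7.
Right-hand side: Σs·g = 244, Σg = 30.
Normal equations: [[280, 30]; [30, 7]]·[p, q]ᵀ = [244, 30]ᵀ.
Determinant 280·7 − 30² = 1060.
p = (244·7 − 30·30)/1060 = 202/265; q = (280·30 − 30·244)/1060 = 54/53.

p = 0.76, q = 1.02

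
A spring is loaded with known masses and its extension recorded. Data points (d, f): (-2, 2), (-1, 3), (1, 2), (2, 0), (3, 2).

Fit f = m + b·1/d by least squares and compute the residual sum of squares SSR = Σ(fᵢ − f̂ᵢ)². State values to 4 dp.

SSR = 3.3562

Compute the Gram sums: Σ1 = 5, Σ1/d = 1/3, Σ1/d·1/d = 47/18.
Moment sums: Σf = 9, Σ1/d·f = -4/3.
MᵀM·[m, b]ᵀ = Mᵀf becomes [[5, 1/3]; [1/3, 47/18]]·[m, b]ᵀ = [9, -4/3]ᵀ.
Eliminating b: (47/18)·(row 1) − (1/3)·(row 2) gives (233/18)·m = (47/18)·9 − (1/3)·(-4/3) = 431/18, so m = 431/233.
Then b = ((-4/3) − (1/3)·(431/233))/(47/18) = -174/233.
Residuals: -52/233, 94/233, 209/233, -344/233, 93/233; SSR = 782/233.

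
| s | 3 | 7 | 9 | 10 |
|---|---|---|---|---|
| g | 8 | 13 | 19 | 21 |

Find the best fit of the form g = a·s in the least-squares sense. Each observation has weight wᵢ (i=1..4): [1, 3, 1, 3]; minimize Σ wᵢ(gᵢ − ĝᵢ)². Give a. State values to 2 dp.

AᵀWA·[a]ᵀ = AᵀWg reads: 537·a = 1098.
a = 1098/537 = 2.04469.

a = 2.04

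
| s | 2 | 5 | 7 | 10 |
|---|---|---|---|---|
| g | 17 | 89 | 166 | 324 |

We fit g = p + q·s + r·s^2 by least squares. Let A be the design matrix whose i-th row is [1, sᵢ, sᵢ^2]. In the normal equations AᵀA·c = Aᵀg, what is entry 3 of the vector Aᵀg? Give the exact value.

42827

Entry 3 ↔ basis s^2, so (Aᵀg)_{3} = Σᵢ (s^2)·gᵢ = (4)·(17) + (25)·(89) + (49)·(166) + (100)·(324) = 42827.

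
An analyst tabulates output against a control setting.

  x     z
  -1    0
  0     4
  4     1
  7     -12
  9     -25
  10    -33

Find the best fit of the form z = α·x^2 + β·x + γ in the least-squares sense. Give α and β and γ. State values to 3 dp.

Setting ∂/∂α … = 0 gives: 19219·α + 2135·β + 247·γ = -5897;  2135·α + 247·β + 29·γ = -635;  247·α + 29·β + 6·γ = -65.
(Σx^2·x^2 = 19219, Σx^2·x = 2135, Σx^2 = 247, Σx·x = 247, Σx = 29, Σ1 = 6, Σx^2·z = -5897, Σx·z = -635, Σz = -65.)
Row-reducing yields α = -11501/22128, β = 34867/22128, γ = 10869/3688.

α = -0.520, β = 1.576, γ = 2.947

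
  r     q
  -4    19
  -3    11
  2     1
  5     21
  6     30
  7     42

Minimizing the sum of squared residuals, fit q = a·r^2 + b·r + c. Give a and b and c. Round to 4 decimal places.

a = 1.0055, b = -0.8856, c = -0.7092

MᵀM·[a, b, c]ᵀ = Mᵀq reads: 4675·a + 601·b + 139·c = 4070;  601·a + 139·b + 13·c = 472;  139·a + 13·b + 6·c = 124.
(Σr^2·r^2 = 4675, Σr^2·r = 601, Σr^2 = 139, Σr·r = 139, Σr = 13, Σ1 = 6, Σr^2·q = 4070, Σr·q = 472, Σq = 124.)
Inverting the 3×3 Gram matrix, [a, b, c]ᵀ = [2365/2352, -2083/2352, -139/196]ᵀ.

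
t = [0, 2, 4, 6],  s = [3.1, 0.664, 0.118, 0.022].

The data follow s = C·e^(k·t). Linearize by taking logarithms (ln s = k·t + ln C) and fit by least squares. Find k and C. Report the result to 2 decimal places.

With ln sᵢ as the transformed response and tᵢ as the regressor:
Σt = 12.0000, Σ(t)² = 56.0000, Σln s = -5.2319, Σt·ln s = -32.2675.
Equations: 56.0000·k + 12.0000·ln C = -32.2675;  12.0000·k + 4·ln C = -5.2319.
Slope k = (n·Σt·ln s − Σt·Σln s)/(n·Σ(t)² − (Σt)²) = (4·-32.2675 − 12.0000·-5.2319)/80.0000 = -0.82860; ln C = (Σln s − k·Σt)/n = 1.17783, so C = exp(1.17783) = 3.24731.

k = -0.83, C = 3.25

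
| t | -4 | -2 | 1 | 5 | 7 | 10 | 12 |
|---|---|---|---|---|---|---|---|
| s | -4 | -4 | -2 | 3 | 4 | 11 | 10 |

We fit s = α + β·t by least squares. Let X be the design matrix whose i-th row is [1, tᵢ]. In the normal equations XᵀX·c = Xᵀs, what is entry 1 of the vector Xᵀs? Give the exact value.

18

Entry 1 ↔ basis 1, so (Xᵀs)_{1} = Σᵢ sᵢ = (1)·(-4) + (1)·(-4) + (1)·(-2) + (1)·(3) + (1)·(4) + (1)·(11) + (1)·(10) = 18.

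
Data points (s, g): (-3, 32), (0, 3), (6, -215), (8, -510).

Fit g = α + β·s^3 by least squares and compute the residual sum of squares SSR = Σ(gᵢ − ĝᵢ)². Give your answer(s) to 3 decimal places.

Sums needed: Σ1 = 4, Σs^3 = 701, Σs^3·s^3 = 309529.
Moment sums: Σg = -690, Σs^3·g = -308424.
So AᵀA·[α, β]ᵀ = Aᵀg: [[4, 701]; [701, 309529]]·[α, β]ᵀ = [-690, -308424]ᵀ.
det = 4·309529 − 701² = 746715.
α = ((-690)·309529 − 701·(-308424))/746715 = 876738/248905; β = (4·(-308424) − 701·(-690))/746715 = -250002/248905.
Residuals: 338168/248905, -130023/248905, -390881/248905, 182736/248905; SSR = 1275362/248905.

SSR = 5.124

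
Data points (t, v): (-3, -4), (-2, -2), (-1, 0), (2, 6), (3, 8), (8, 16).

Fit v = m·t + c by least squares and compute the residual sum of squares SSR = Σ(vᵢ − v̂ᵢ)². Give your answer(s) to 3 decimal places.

The normal system AᵀA·[m, c]ᵀ = Aᵀv is [[91, 7]; [7, 6]]·[m, c]ᵀ = [180, 24]ᵀ.
det = 91·6 − 7² = 497.
m = (180·6 − 7·24)/497 = 912/497; c = (91·24 − 7·180)/497 = 132/71.
Residuals: -176/497, -94/497, -12/497, 234/497, 316/497, -268/497; SSR = 536/497.

SSR = 1.078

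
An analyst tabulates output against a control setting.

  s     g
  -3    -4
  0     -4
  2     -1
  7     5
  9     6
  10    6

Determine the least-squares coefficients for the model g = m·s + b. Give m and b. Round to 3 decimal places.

Setting ∂/∂m … = 0 gives: 243·m + 25·b = 159;  25·m + 6·b = 8.
Δ = 243·6 − 25² = 833.
m = (159·6 − 25·8)/833 = 754/833; b = (243·8 − 25·159)/833 = -2031/833.

m = 0.905, b = -2.438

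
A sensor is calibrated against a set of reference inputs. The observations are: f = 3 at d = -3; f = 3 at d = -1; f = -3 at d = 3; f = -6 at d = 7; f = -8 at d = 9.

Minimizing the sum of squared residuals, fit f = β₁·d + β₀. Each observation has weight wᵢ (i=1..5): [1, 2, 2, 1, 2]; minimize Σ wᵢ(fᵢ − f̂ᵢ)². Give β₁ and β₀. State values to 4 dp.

β₁ = -1.0113, β₀ = 0.9116

Entries of AᵀWA: Σwᵢ·d·d = 240, Σwᵢ·d = 26, Σwᵢ·1 = 8.
Right-hand side: Σwᵢ·d·f = -219, Σwᵢ·f = -19.
So AᵀWA·[β₁, β₀]ᵀ = AᵀWf: [[240, 26]; [26, 8]]·[β₁, β₀]ᵀ = [-219, -19]ᵀ.
Determinant 240·8 − 26² = 1244.
β₁ = ((-219)·8 − 26·(-19))/1244 = -629/622; β₀ = (240·(-19) − 26·(-219))/1244 = 567/622.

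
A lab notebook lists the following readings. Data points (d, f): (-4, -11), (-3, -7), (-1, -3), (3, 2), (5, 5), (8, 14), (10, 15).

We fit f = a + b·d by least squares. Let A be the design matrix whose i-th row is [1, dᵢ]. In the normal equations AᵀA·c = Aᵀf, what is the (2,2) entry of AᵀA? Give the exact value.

224

Row 2 ↔ basis d, column 2 ↔ basis d, so (AᵀA)_{2,2} = Σᵢ (d)·(d) = (-4)·(-4) + (-3)·(-3) + (-1)·(-1) + (3)·(3) + (5)·(5) + (8)·(8) + (10)·(10) = 224.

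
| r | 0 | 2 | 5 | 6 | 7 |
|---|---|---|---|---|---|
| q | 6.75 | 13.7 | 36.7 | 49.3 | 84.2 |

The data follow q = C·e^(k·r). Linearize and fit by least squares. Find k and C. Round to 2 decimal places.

k = 0.35, C = 6.69

With ln qᵢ as the transformed response and rᵢ as the regressor:
Σr = 20.0000, Σ(r)² = 114.0000, Σln q = 16.4608, Σr·ln q = 77.6686.
Equations: 114.0000·k + 20.0000·ln C = 77.6686;  20.0000·k + 5·ln C = 16.4608.
Δ = 114.0000·5 − (20.0000)² = 170.0000; k = (77.6686·5 − 20.0000·16.4608)/170.0000 = 0.34780, ln C = (114.0000·16.4608 − 20.0000·77.6686)/170.0000 = 1.90096, so C = exp(1.90096) = 6.69232.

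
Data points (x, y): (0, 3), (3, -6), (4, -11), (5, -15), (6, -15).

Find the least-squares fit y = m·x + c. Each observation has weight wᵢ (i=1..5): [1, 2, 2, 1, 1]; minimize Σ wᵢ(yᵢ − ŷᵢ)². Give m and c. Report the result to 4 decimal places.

Forming AᵀWA = [[111, 25]; [25, 7]] and AᵀWy = [-289, -61]ᵀ gives AᵀWA·[m, c]ᵀ = AᵀWy.
Eliminating c: 7·(row 1) − 25·(row 2) gives 152·m = 7·(-289) − 25·(-61) = -498, so m = -249/76.
Then c = ((-61) − 25·(-249/76))/7 = 227/76.

m = -3.2763, c = 2.9868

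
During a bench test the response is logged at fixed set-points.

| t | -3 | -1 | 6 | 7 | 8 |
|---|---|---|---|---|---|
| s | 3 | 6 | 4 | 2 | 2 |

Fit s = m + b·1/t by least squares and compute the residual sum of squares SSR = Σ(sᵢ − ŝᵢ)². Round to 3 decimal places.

Forming MᵀM = [[5, -151/168]; [-151/168, 33161/28224]] and Mᵀs = [17, -487/84]ᵀ gives MᵀM·[m, b]ᵀ = Mᵀs.
det = 5·(33161/28224) − (-151/168)² = 11917/2352.
m = (17·(33161/28224) − (-151/168)·(-487/84))/(11917/2352) = 416663/143004; b = (5·(-487/84) − (-151/168)·17)/(11917/2352) = -32242/11917.
Residuals: -38873/47668, 54457/143004, 73279/47668, -75383/143004, -20573/35751; SSR = 540883/143004.

SSR = 3.782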